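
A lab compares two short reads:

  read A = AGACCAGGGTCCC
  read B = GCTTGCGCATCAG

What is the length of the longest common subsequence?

One common subsequence of length 6: G [2,5], C [4,6], C [5,8], A [6,9], T [10,10], C [11,11]. The LCS DP gives dp[13][13] = 6, so this is optimal.

6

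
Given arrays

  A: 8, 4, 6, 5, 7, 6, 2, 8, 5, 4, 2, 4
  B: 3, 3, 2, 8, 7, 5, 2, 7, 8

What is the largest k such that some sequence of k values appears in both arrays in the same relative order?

4

Taking 8 at A[1]=B[4]; then 5 at A[4]=B[6]; then 7 at A[5]=B[8]; then 8 at A[8]=B[9] gives a common subsequence of length 4. Since dp[12][9] = 4, nothing longer is possible.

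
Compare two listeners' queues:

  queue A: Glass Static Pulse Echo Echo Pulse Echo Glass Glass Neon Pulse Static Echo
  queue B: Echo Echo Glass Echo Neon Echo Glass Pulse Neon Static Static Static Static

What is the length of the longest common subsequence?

Taking Glass at queue A[1]=queue B[3]; then Echo at queue A[4]=queue B[4]; then Echo at queue A[5]=queue B[6]; then Pulse at queue A[6]=queue B[8]; then Neon at queue A[10]=queue B[9]; then Static at queue A[12]=queue B[13] gives a common subsequence of length 6. dp[13][13] = 6 confirms this is the maximum.

6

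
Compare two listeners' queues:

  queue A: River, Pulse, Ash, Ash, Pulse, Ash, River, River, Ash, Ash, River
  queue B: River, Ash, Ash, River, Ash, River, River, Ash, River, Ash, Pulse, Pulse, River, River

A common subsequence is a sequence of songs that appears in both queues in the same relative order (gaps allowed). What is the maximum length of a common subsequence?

Taking River [1,1], Ash [3,2], Ash [4,3], Ash [6,5], River [7,6], River [8,7], Ash [9,8], Ash [10,10], River [11,14] gives a common subsequence of length 9. Since dp[11][14] = 9, nothing longer is possible.

9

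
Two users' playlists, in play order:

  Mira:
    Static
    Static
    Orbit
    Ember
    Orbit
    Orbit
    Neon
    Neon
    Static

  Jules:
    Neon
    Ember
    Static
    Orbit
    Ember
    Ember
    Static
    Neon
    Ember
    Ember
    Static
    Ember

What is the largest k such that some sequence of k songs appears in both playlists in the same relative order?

5

One common subsequence of length 5: Static at Mira[2]=Jules[3], then Orbit at Mira[3]=Jules[4], then Ember at Mira[4]=Jules[6], then Neon at Mira[7]=Jules[8], then Static at Mira[9]=Jules[11]. The LCS DP gives dp[9][12] = 5, so this is optimal.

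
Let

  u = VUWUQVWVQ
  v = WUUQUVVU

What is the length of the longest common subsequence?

Let dp[i][j] be the LCS length of the first i characters of u and the first j characters of v. dp[i][j] = dp[i-1][j-1]+1 when the i-th and j-th characters match, else max(dp[i-1][j], dp[i][j-1]).
    ·  W  U  U  Q  U  V  V  U
 ·  0  0  0  0  0  0  0  0  0
 V  0  0  0  0  0  0  1  1  1
 U  0  0  1  1  1  1  1  1  2
 W  0  1  1  1  1  1  1  1  2
 U  0  1  2  2  2  2  2  2  2
 Q  0  1  2  2  3  3  3  3  3
 V  0  1  2  2  3  3  4  4  4
 W  0  1  2  2  3  3  4  4  4
 V  0  1  2  2  3  3  4  5  5
 Q  0  1  2  2  3  3  4  5  5
dp[9][8] = 5. One LCS (by backtracking along matches): UUQVV.

5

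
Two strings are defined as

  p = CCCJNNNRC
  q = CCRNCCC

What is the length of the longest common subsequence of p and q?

Match C [1,2], then C [2,5], then C [3,6], then C [9,7] — 4 characters in the same relative order in both, and the DP table's final entry dp[9][7] is also 4, so no common subsequence is longer.

4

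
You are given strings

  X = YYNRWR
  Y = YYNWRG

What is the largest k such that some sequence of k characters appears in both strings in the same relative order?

5

Pick Y [1,1], then Y [2,2], then N [3,3], then W [5,4], then R [6,5]; all 5 characters appear in both, in order. dp[6][6] = 5 confirms this is the maximum.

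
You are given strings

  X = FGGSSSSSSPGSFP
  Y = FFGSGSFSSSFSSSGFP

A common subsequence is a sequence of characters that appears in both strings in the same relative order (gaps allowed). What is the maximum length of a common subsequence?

Match F (X #1, Y #2); then G (X #2, Y #3); then G (X #3, Y #5); then S (X #4, Y #8); then S (X #5, Y #9); then S (X #6, Y #10); then S (X #7, Y #12); then S (X #8, Y #13); then S (X #9, Y #14); then G (X #11, Y #15); then F (X #13, Y #16); then P (X #14, Y #17) — 12 characters in the same relative order in both. Since dp[14][17] = 12, nothing longer is possible.

12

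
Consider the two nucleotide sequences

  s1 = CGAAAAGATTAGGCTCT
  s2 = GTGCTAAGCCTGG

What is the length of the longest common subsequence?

8

One common subsequence of length 8: G (s1 #2, s2 #1); then G (s1 #7, s2 #3); then A (s1 #8, s2 #6); then A (s1 #11, s2 #7); then G (s1 #13, s2 #8); then C (s1 #14, s2 #9); then C (s1 #16, s2 #10); then T (s1 #17, s2 #11). dp[17][13] = 8 confirms this is the maximum.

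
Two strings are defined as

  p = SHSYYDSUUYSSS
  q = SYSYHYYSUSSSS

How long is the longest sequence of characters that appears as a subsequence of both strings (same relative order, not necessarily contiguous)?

Match S at p[1]=q[3] → H at p[2]=q[5] → Y at p[4]=q[6] → Y at p[5]=q[7] → S at p[7]=q[8] → U at p[8]=q[9] → S at p[11]=q[11] → S at p[12]=q[12] → S at p[13]=q[13] — 9 characters in the same relative order in both. The LCS DP gives dp[13][13] = 9, so this is optimal.

9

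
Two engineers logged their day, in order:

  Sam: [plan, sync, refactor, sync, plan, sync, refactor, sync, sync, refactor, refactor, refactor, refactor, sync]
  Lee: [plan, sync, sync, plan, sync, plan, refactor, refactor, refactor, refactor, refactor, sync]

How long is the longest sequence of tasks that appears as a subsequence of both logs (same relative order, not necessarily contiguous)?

11

Pick plan [1,1]; then sync [2,2]; then sync [4,3]; then plan [5,4]; then sync [6,5]; then refactor [7,7]; then refactor [10,8]; then refactor [11,9]; then refactor [12,10]; then refactor [13,11]; then sync [14,12]; all 11 tasks appear in both, in order. dp[14][12] = 11 confirms this is the maximum.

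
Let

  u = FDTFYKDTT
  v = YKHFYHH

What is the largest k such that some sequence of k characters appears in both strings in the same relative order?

Taking F [4,4]; then Y [5,5] gives a common subsequence of length 2. Since dp[9][7] = 2, nothing longer is possible.

2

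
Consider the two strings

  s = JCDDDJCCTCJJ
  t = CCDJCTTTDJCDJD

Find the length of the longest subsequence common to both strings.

7

Pick C [2,2], D [5,3], J [6,4], C [7,5], T [9,8], C [10,11], J [11,13]; all 7 characters appear in both, in order. Since dp[12][14] = 7, nothing longer is possible.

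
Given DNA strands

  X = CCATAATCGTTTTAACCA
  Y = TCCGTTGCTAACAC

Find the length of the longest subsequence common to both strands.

One common subsequence of length 10: C (X #1, Y #2) → C (X #2, Y #3) → T (X #4, Y #5) → T (X #7, Y #6) → C (X #8, Y #8) → T (X #13, Y #9) → A (X #14, Y #10) → A (X #15, Y #11) → C (X #16, Y #12) → C (X #17, Y #14). The LCS DP gives dp[18][14] = 10, so this is optimal.

10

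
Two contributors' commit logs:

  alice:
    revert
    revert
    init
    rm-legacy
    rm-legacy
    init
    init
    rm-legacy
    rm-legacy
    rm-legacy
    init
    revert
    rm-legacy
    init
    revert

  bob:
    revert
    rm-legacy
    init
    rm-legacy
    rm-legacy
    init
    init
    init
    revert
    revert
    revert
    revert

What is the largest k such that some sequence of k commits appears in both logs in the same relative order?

Taking revert at alice[1]=bob[1], init at alice[3]=bob[3], rm-legacy at alice[4]=bob[4], rm-legacy at alice[5]=bob[5], init at alice[6]=bob[6], init at alice[7]=bob[7], init at alice[11]=bob[8], revert at alice[12]=bob[11], revert at alice[15]=bob[12] gives a common subsequence of length 9. Since dp[15][12] = 9, nothing longer is possible.

9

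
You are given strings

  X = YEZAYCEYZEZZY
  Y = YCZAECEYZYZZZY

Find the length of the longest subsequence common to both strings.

10

Taking Y at X[1]=Y[1] → Z at X[3]=Y[3] → A at X[4]=Y[4] → C at X[6]=Y[6] → E at X[7]=Y[7] → Y at X[8]=Y[10] → Z at X[9]=Y[11] → Z at X[11]=Y[12] → Z at X[12]=Y[13] → Y at X[13]=Y[14] gives a common subsequence of length 10. The LCS DP gives dp[13][14] = 10, so this is optimal.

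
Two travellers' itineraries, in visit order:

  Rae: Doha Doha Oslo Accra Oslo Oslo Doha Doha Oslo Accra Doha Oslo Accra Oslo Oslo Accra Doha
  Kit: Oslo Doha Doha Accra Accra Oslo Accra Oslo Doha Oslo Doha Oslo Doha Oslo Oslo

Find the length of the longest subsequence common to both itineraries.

11

Pick Doha (Rae #1, Kit #2), Doha (Rae #2, Kit #3), Oslo (Rae #3, Kit #6), Accra (Rae #4, Kit #7), Oslo (Rae #5, Kit #8), Oslo (Rae #6, Kit #10), Doha (Rae #8, Kit #11), Oslo (Rae #9, Kit #12), Doha (Rae #11, Kit #13), Oslo (Rae #14, Kit #14), Oslo (Rae #15, Kit #15); all 11 stops appear in both, in order. Since dp[17][15] = 11, nothing longer is possible.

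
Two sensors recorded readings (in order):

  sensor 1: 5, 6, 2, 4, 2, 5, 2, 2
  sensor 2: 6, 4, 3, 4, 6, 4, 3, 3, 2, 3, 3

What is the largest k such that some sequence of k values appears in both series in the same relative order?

3

Let dp[i][j] be the LCS length of the first i values of sensor 1 and the first j values of sensor 2. dp[i][j] = dp[i-1][j-1]+1 when the i-th and j-th values match, else max(dp[i-1][j], dp[i][j-1]).
    ·  6  4  3  4  6  4  3  3  2  3  3
 ·  0  0  0  0  0  0  0  0  0  0  0  0
 5  0  0  0  0  0  0  0  0  0  0  0  0
 6  0  1  1  1  1  1  1  1  1  1  1  1
 2  0  1  1  1  1  1  1  1  1  2  2  2
 4  0  1  2  2  2  2  2  2  2  2  2  2
 2  0  1  2  2  2  2  2  2  2  3  3  3
 5  0  1  2  2  2  2  2  2  2  3  3  3
 2  0  1  2  2  2  2  2  2  2  3  3  3
 2  0  1  2  2  2  2  2  2  2  3  3  3
dp[8][11] = 3. One LCS (by backtracking along matches): 6, 4, 2.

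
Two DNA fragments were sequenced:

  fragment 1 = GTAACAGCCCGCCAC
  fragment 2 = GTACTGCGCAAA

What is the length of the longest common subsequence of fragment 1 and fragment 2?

9

Match G (fragment 1 #1, fragment 2 #1); then T (fragment 1 #2, fragment 2 #2); then A (fragment 1 #4, fragment 2 #3); then C (fragment 1 #5, fragment 2 #4); then G (fragment 1 #7, fragment 2 #6); then C (fragment 1 #10, fragment 2 #7); then G (fragment 1 #11, fragment 2 #8); then C (fragment 1 #12, fragment 2 #9); then A (fragment 1 #14, fragment 2 #12) — 9 bases in the same relative order in both. dp[15][12] = 9 confirms this is the maximum.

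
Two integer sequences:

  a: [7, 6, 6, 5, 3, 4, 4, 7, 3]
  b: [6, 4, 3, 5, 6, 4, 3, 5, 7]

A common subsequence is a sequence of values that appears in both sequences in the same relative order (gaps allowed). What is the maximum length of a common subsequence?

4

Match 6 at a[2]=b[1], 6 at a[3]=b[5], 5 at a[4]=b[8], 7 at a[8]=b[9] — 4 values in the same relative order in both. The LCS DP gives dp[9][9] = 4, so this is optimal.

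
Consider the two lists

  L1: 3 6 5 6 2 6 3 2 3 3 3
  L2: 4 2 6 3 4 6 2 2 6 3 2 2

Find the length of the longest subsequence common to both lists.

6

One common subsequence of length 6: 3 [1,4] → 6 [2,6] → 2 [5,8] → 6 [6,9] → 3 [7,10] → 2 [8,12]. Since dp[11][12] = 6, nothing longer is possible.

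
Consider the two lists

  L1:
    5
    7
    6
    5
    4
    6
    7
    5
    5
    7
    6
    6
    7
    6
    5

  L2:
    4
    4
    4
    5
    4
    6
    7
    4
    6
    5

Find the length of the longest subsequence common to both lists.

6

Let dp[i][j] be the LCS length of the first i values of L1 and the first j values of L2. dp[i][j] = dp[i-1][j-1]+1 when the i-th and j-th values match, else max(dp[i-1][j], dp[i][j-1]).
    ·  4  4  4  5  4  6  7  4  6  5
 ·  0  0  0  0  0  0  0  0  0  0  0
 5  0  0  0  0  1  1  1  1  1  1  1
 7  0  0  0  0  1  1  1  2  2  2  2
 6  0  0  0  0  1  1  2  2  2  3  3
 5  0  0  0  0  1  1  2  2  2  3  4
 4  0  1  1  1  1  2  2  2  3  3  4
 6  0  1  1  1  1  2  3  3  3  4  4
 7  0  1  1  1  1  2  3  4  4  4  4
 5  0  1  1  1  2  2  3  4  4  4  5
 5  0  1  1  1  2  2  3  4  4  4  5
 7  0  1  1  1  2  2  3  4  4  4  5
 6  0  1  1  1  2  2  3  4  4  5  5
 6  0  1  1  1  2  2  3  4  4  5  5
 7  0  1  1  1  2  2  3  4  4  5  5
 6  0  1  1  1  2  2  3  4  4  5  5
 5  0  1  1  1  2  2  3  4  4  5  6
dp[15][10] = 6. One LCS (by backtracking along matches): 5, 4, 6, 7, 6, 5.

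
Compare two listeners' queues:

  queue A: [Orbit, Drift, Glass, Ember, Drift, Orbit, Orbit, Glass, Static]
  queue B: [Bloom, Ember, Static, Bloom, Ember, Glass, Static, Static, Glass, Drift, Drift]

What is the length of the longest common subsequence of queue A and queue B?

3

Pick Ember [4,5] → Glass [8,6] → Static [9,8]; all 3 songs appear in both, in order. dp[9][11] = 3 confirms this is the maximum.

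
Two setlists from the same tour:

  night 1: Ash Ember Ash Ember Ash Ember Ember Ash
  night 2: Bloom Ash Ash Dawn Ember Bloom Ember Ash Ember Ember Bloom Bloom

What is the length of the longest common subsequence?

Taking Ash [1,3] → Ember [2,5] → Ember [4,7] → Ash [5,8] → Ember [6,9] → Ember [7,10] gives a common subsequence of length 6. Since dp[8][12] = 6, nothing longer is possible.

6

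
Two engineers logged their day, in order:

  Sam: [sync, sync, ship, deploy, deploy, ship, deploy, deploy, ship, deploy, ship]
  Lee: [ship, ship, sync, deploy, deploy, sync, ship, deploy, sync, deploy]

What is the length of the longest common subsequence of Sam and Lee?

6

Pick sync at Sam[2]=Lee[3], then deploy at Sam[4]=Lee[4], then deploy at Sam[5]=Lee[5], then ship at Sam[6]=Lee[7], then deploy at Sam[7]=Lee[8], then deploy at Sam[10]=Lee[10]; all 6 tasks appear in both, in order. The LCS DP gives dp[11][10] = 6, so this is optimal.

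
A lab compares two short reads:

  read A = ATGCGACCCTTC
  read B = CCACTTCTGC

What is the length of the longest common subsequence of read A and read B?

6

Let dp[i][j] be the LCS length of the first i bases of read A and the first j bases of read B. dp[i][j] = dp[i-1][j-1]+1 when the i-th and j-th bases match, else max(dp[i-1][j], dp[i][j-1]).
    ·  C  C  A  C  T  T  C  T  G  C
 ·  0  0  0  0  0  0  0  0  0  0  0
 A  0  0  0  1  1  1  1  1  1  1  1
 T  0  0  0  1  1  2  2  2  2  2  2
 G  0  0  0  1  1  2  2  2  2  3  3
 C  0  1  1  1  2  2  2  3  3  3  4
 G  0  1  1  1  2  2  2  3  3  4  4
 A  0  1  1  2  2  2  2  3  3  4  4
 C  0  1  2  2  3  3  3  3  3  4  5
 C  0  1  2  2  3  3  3  4  4  4  5
 C  0  1  2  2  3  3  3  4  4  4  5
 T  0  1  2  2  3  4  4  4  5  5  5
 T  0  1  2  2  3  4  5  5  5  5  5
 C  0  1  2  2  3  4  5  6  6  6  6
dp[12][10] = 6. One LCS (by backtracking along matches): CACCTC.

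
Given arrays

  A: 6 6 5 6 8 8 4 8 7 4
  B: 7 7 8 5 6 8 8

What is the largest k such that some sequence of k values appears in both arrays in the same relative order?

4

Match 5 at A[3]=B[4], then 6 at A[4]=B[5], then 8 at A[6]=B[6], then 8 at A[8]=B[7] — 4 values in the same relative order in both. The LCS DP gives dp[10][7] = 4, so this is optimal.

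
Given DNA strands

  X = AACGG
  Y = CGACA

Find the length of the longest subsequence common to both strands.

Taking A (X #1, Y #3) → A (X #2, Y #5) gives a common subsequence of length 2. The LCS DP gives dp[5][5] = 2, so this is optimal.

2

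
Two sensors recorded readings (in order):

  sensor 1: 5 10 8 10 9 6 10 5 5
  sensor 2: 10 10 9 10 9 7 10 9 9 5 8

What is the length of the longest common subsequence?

5

Pick 10 [2,2] → 10 [4,4] → 9 [5,5] → 10 [7,7] → 5 [8,10]; all 5 values appear in both, in order. Since dp[9][11] = 5, nothing longer is possible.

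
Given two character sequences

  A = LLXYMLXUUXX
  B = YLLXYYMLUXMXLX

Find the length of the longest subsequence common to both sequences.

9

One common subsequence of length 9: L at A[1]=B[2] → L at A[2]=B[3] → X at A[3]=B[4] → Y at A[4]=B[6] → M at A[5]=B[7] → L at A[6]=B[8] → X at A[7]=B[10] → X at A[10]=B[12] → X at A[11]=B[14]. The LCS DP gives dp[11][14] = 9, so this is optimal.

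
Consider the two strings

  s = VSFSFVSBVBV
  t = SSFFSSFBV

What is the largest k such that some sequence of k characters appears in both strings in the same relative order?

6

Taking S (s #2, t #2), then F (s #3, t #4), then S (s #4, t #6), then F (s #5, t #7), then B (s #10, t #8), then V (s #11, t #9) gives a common subsequence of length 6, and the DP table's final entry dp[11][9] is also 6, so no common subsequence is longer.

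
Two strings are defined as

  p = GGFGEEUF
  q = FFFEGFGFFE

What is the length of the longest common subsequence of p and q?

Let dp[i][j] be the LCS length of the first i characters of p and the first j characters of q. dp[i][j] = dp[i-1][j-1]+1 when the i-th and j-th characters match, else max(dp[i-1][j], dp[i][j-1]).
    ·  F  F  F  E  G  F  G  F  F  E
 ·  0  0  0  0  0  0  0  0  0  0  0
 G  0  0  0  0  0  1  1  1  1  1  1
 G  0  0  0  0  0  1  1  2  2  2  2
 F  0  1  1  1  1  1  2  2  3  3  3
 G  0  1  1  1  1  2  2  3  3  3  3
 E  0  1  1  1  2  2  2  3  3  3  4
 E  0  1  1  1  2  2  2  3  3  3  4
 U  0  1  1  1  2  2  2  3  3  3  4
 F  0  1  2  2  2  2  3  3  4  4  4
dp[8][10] = 4. One LCS (by backtracking along matches): GGFE.

4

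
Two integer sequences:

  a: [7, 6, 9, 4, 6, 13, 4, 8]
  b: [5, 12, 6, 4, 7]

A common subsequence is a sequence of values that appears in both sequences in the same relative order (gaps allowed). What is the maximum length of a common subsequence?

2

Let dp[i][j] be the LCS length of the first i values of a and the first j values of b. dp[i][j] = dp[i-1][j-1]+1 when the i-th and j-th values match, else max(dp[i-1][j], dp[i][j-1]).
    ·  5 12  6  4  7
 ·  0  0  0  0  0  0
 7  0  0  0  0  0  1
 6  0  0  0  1  1  1
 9  0  0  0  1  1  1
 4  0  0  0  1  2  2
 6  0  0  0  1  2  2
13  0  0  0  1  2  2
 4  0  0  0  1  2  2
 8  0  0  0  1  2  2
dp[8][5] = 2. One LCS (by backtracking along matches): 6, 4.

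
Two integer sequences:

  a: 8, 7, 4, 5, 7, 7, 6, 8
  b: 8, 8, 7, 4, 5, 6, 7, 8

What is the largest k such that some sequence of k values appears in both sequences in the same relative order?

6

Let dp[i][j] be the LCS length of the first i values of a and the first j values of b. dp[i][j] = dp[i-1][j-1]+1 when the i-th and j-th values match, else max(dp[i-1][j], dp[i][j-1]).
    ·  8  8  7  4  5  6  7  8
 ·  0  0  0  0  0  0  0  0  0
 8  0  1  1  1  1  1  1  1  1
 7  0  1  1  2  2  2  2  2  2
 4  0  1  1  2  3  3  3  3  3
 5  0  1  1  2  3  4  4  4  4
 7  0  1  1  2  3  4  4  5  5
 7  0  1  1  2  3  4  4  5  5
 6  0  1  1  2  3  4  5  5  5
 8  0  1  2  2  3  4  5  5  6
dp[8][8] = 6. One LCS (by backtracking along matches): 8, 7, 4, 5, 7, 8.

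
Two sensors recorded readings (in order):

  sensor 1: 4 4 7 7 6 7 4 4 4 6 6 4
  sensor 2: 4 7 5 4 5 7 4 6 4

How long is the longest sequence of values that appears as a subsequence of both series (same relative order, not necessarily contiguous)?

6

Match 4 [1,1]; then 4 [2,4]; then 7 [6,6]; then 4 [9,7]; then 6 [11,8]; then 4 [12,9] — 6 values in the same relative order in both. The LCS DP gives dp[12][9] = 6, so this is optimal.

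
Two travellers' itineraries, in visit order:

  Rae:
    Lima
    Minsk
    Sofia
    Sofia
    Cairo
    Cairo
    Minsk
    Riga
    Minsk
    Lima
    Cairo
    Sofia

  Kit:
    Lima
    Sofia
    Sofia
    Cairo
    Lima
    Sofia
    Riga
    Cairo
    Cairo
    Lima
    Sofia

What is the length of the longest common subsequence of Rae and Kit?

Match Lima (Rae #1, Kit #1), then Sofia (Rae #3, Kit #3), then Sofia (Rae #4, Kit #6), then Cairo (Rae #5, Kit #8), then Cairo (Rae #6, Kit #9), then Lima (Rae #10, Kit #10), then Sofia (Rae #12, Kit #11) — 7 stops in the same relative order in both. Since dp[12][11] = 7, nothing longer is possible.

7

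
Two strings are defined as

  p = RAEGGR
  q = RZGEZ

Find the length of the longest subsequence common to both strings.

2

Let dp[i][j] be the LCS length of the first i characters of p and the first j characters of q. dp[i][j] = dp[i-1][j-1]+1 when the i-th and j-th characters match, else max(dp[i-1][j], dp[i][j-1]).
    ·  R  Z  G  E  Z
 ·  0  0  0  0  0  0
 R  0  1  1  1  1  1
 A  0  1  1  1  1  1
 E  0  1  1  1  2  2
 G  0  1  1  2  2  2
 G  0  1  1  2  2  2
 R  0  1  1  2  2  2
dp[6][5] = 2. One LCS (by backtracking along matches): RE.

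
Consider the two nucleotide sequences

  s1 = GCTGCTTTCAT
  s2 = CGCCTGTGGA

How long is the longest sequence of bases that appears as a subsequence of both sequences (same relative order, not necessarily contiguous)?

6

Taking G at s1[1]=s2[2]; then C at s1[2]=s2[4]; then T at s1[3]=s2[5]; then G at s1[4]=s2[6]; then T at s1[6]=s2[7]; then A at s1[10]=s2[10] gives a common subsequence of length 6, and the DP table's final entry dp[11][10] is also 6, so no common subsequence is longer.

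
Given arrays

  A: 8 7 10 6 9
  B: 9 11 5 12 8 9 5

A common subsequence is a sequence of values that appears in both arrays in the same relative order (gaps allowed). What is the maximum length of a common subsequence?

2

Match 8 at A[1]=B[5], then 9 at A[5]=B[6] — 2 values in the same relative order in both. Since dp[5][7] = 2, nothing longer is possible.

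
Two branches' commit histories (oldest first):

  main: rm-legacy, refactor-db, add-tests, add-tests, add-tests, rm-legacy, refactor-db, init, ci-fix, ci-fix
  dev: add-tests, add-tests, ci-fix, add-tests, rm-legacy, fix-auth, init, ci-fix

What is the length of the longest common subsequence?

Match add-tests (main #3, dev #1); then add-tests (main #4, dev #2); then add-tests (main #5, dev #4); then rm-legacy (main #6, dev #5); then init (main #8, dev #7); then ci-fix (main #10, dev #8) — 6 commits in the same relative order in both, and the DP table's final entry dp[10][8] is also 6, so no common subsequence is longer.

6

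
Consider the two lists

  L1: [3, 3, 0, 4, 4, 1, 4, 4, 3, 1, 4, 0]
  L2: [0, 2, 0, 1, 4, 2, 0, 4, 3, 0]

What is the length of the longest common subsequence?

Let dp[i][j] be the LCS length of the first i values of L1 and the first j values of L2. dp[i][j] = dp[i-1][j-1]+1 when the i-th and j-th values match, else max(dp[i-1][j], dp[i][j-1]).
    ·  0  2  0  1  4  2  0  4  3  0
 ·  0  0  0  0  0  0  0  0  0  0  0
 3  0  0  0  0  0  0  0  0  0  1  1
 3  0  0  0  0  0  0  0  0  0  1  1
 0  0  1  1  1  1  1  1  1  1  1  2
 4  0  1  1  1  1  2  2  2  2  2  2
 4  0  1  1  1  1  2  2  2  3  3  3
 1  0  1  1  1  2  2  2  2  3  3  3
 4  0  1  1  1  2  3  3  3  3  3  3
 4  0  1  1  1  2  3  3  3  4  4  4
 3  0  1  1  1  2  3  3  3  4  5  5
 1  0  1  1  1  2  3  3  3  4  5  5
 4  0  1  1  1  2  3  3  3  4  5  5
 0  0  1  1  2  2  3  3  4  4  5  6
dp[12][10] = 6. One LCS (by backtracking along matches): 0, 1, 4, 4, 3, 0.

6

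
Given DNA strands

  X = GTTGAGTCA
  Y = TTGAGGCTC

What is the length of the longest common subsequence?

7

Let dp[i][j] be the LCS length of the first i bases of X and the first j bases of Y. dp[i][j] = dp[i-1][j-1]+1 when the i-th and j-th bases match, else max(dp[i-1][j], dp[i][j-1]).
    ·  T  T  G  A  G  G  C  T  C
 ·  0  0  0  0  0  0  0  0  0  0
 G  0  0  0  1  1  1  1  1  1  1
 T  0  1  1  1  1  1  1  1  2  2
 T  0  1  2  2  2  2  2  2  2  2
 G  0  1  2  3  3  3  3  3  3  3
 A  0  1  2  3  4  4  4  4  4  4
 G  0  1  2  3  4  5  5  5  5  5
 T  0  1  2  3  4  5  5  5  6  6
 C  0  1  2  3  4  5  5  6  6  7
 A  0  1  2  3  4  5  5  6  6  7
dp[9][9] = 7. One LCS (by backtracking along matches): TTGAGTC.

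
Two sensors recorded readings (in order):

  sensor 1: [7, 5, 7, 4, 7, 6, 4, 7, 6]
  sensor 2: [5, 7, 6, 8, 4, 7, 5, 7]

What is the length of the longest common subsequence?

5

Taking 5 [2,1], 7 [3,2], 4 [4,5], 7 [5,6], 7 [8,8] gives a common subsequence of length 5, and the DP table's final entry dp[9][8] is also 5, so no common subsequence is longer.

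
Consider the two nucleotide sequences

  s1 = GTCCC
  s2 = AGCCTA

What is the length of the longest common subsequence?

3

Let dp[i][j] be the LCS length of the first i bases of s1 and the first j bases of s2. dp[i][j] = dp[i-1][j-1]+1 when the i-th and j-th bases match, else max(dp[i-1][j], dp[i][j-1]).
    ·  A  G  C  C  T  A
 ·  0  0  0  0  0  0  0
 G  0  0  1  1  1  1  1
 T  0  0  1  1  1  2  2
 C  0  0  1  2  2  2  2
 C  0  0  1  2  3  3  3
 C  0  0  1  2  3  3  3
dp[5][6] = 3. One LCS (by backtracking along matches): GCC.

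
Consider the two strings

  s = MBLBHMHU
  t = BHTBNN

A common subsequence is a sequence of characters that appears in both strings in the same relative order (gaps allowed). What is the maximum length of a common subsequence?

Taking B (s #2, t #1) → B (s #4, t #4) gives a common subsequence of length 2. Since dp[8][6] = 2, nothing longer is possible.

2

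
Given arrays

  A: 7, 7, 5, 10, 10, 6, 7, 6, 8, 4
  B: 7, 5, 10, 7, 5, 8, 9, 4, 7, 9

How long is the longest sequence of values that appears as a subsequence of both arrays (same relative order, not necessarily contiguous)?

Let dp[i][j] be the LCS length of the first i values of A and the first j values of B. dp[i][j] = dp[i-1][j-1]+1 when the i-th and j-th values match, else max(dp[i-1][j], dp[i][j-1]).
    ·  7  5 10  7  5  8  9  4  7  9
 ·  0  0  0  0  0  0  0  0  0  0  0
 7  0  1  1  1  1  1  1  1  1  1  1
 7  0  1  1  1  2  2  2  2  2  2  2
 5  0  1  2  2  2  3  3  3  3  3  3
10  0  1  2  3  3  3  3  3  3  3  3
10  0  1  2  3  3  3  3  3  3  3  3
 6  0  1  2  3  3  3  3  3  3  3  3
 7  0  1  2  3  4  4  4  4  4  4  4
 6  0  1  2  3  4  4  4  4  4  4  4
 8  0  1  2  3  4  4  5  5  5  5  5
 4  0  1  2  3  4  4  5  5  6  6  6
dp[10][10] = 6. One LCS (by backtracking along matches): 7, 5, 10, 7, 8, 4.

6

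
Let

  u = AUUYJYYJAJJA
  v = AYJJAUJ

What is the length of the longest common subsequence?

6

Match A [1,1]; then Y [4,2]; then J [5,3]; then J [8,4]; then A [9,5]; then J [11,7] — 6 characters in the same relative order in both. The LCS DP gives dp[12][7] = 6, so this is optimal.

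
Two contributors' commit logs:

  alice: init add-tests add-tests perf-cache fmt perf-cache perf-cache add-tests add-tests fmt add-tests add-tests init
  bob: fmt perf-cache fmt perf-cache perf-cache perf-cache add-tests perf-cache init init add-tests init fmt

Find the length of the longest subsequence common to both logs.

One common subsequence of length 7: perf-cache [4,2] → fmt [5,3] → perf-cache [6,5] → perf-cache [7,6] → add-tests [8,7] → add-tests [9,11] → fmt [10,13], and the DP table's final entry dp[13][13] is also 7, so no common subsequence is longer.

7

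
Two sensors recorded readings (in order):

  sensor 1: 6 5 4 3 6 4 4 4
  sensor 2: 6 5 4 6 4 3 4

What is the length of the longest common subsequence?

Let dp[i][j] be the LCS length of the first i values of sensor 1 and the first j values of sensor 2. dp[i][j] = dp[i-1][j-1]+1 when the i-th and j-th values match, else max(dp[i-1][j], dp[i][j-1]).
    ·  6  5  4  6  4  3  4
 ·  0  0  0  0  0  0  0  0
 6  0  1  1  1  1  1  1  1
 5  0  1  2  2  2  2  2  2
 4  0  1  2  3  3  3  3  3
 3  0  1  2  3  3  3  4  4
 6  0  1  2  3  4  4  4  4
 4  0  1  2  3  4  5  5  5
 4  0  1  2  3  4  5  5  6
 4  0  1  2  3  4  5  5  6
dp[8][7] = 6. One LCS (by backtracking along matches): 6, 5, 4, 6, 4, 4.

6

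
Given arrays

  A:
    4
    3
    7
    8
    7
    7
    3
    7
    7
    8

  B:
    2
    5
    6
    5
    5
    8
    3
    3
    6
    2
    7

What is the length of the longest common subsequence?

Taking 3 [2,7]; then 3 [7,8]; then 7 [9,11] gives a common subsequence of length 3. Since dp[10][11] = 3, nothing longer is possible.

3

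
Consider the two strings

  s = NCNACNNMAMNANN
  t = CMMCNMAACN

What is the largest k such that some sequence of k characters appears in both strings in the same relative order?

Taking C (s #2, t #1); then C (s #5, t #4); then N (s #7, t #5); then M (s #8, t #6); then A (s #9, t #7); then A (s #12, t #8); then N (s #14, t #10) gives a common subsequence of length 7. Since dp[14][10] = 7, nothing longer is possible.

7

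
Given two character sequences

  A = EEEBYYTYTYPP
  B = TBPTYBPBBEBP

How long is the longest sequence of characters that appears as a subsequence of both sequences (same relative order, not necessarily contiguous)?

One common subsequence of length 5: B at A[4]=B[2], then T at A[7]=B[4], then Y at A[8]=B[5], then P at A[11]=B[7], then P at A[12]=B[12]. dp[12][12] = 5 confirms this is the maximum.

5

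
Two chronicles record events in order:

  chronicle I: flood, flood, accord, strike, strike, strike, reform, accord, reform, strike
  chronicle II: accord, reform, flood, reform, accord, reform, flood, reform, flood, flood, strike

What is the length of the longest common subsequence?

Taking flood at chronicle I[1]=chronicle II[3], then accord at chronicle I[3]=chronicle II[5], then reform at chronicle I[7]=chronicle II[6], then reform at chronicle I[9]=chronicle II[8], then strike at chronicle I[10]=chronicle II[11] gives a common subsequence of length 5. The LCS DP gives dp[10][11] = 5, so this is optimal.

5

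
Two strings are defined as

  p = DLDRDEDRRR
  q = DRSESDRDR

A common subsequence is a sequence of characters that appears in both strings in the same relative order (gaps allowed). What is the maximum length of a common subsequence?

Match D at p[3]=q[1], then R at p[4]=q[2], then E at p[6]=q[4], then D at p[7]=q[6], then R at p[8]=q[7], then R at p[10]=q[9] — 6 characters in the same relative order in both. Since dp[10][9] = 6, nothing longer is possible.

6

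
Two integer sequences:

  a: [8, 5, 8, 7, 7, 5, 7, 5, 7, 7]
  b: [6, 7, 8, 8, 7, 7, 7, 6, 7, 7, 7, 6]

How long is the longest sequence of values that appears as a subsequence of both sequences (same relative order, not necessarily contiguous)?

Pick 8 [1,3], then 8 [3,4], then 7 [4,6], then 7 [5,7], then 7 [7,9], then 7 [9,10], then 7 [10,11]; all 7 values appear in both, in order. dp[10][12] = 7 confirms this is the maximum.

7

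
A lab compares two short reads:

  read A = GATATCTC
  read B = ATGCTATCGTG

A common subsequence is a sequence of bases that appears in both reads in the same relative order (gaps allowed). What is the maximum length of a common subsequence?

Let dp[i][j] be the LCS length of the first i bases of read A and the first j bases of read B. dp[i][j] = dp[i-1][j-1]+1 when the i-th and j-th bases match, else max(dp[i-1][j], dp[i][j-1]).
    ·  A  T  G  C  T  A  T  C  G  T  G
 ·  0  0  0  0  0  0  0  0  0  0  0  0
 G  0  0  0  1  1  1  1  1  1  1  1  1
 A  0  1  1  1  1  1  2  2  2  2  2  2
 T  0  1  2  2  2  2  2  3  3  3  3  3
 A  0  1  2  2  2  2  3  3  3  3  3  3
 T  0  1  2  2  2  3  3  4  4  4  4  4
 C  0  1  2  2  3  3  3  4  5  5  5  5
 T  0  1  2  2  3  4  4  4  5  5  6  6
 C  0  1  2  2  3  4  4  4  5  5  6  6
dp[8][11] = 6. One LCS (by backtracking along matches): GTATCT.

6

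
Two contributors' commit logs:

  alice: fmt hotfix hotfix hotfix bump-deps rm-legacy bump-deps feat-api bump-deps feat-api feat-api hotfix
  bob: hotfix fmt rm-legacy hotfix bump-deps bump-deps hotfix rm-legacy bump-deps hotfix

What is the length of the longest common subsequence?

Taking fmt (alice #1, bob #2) → hotfix (alice #2, bob #4) → hotfix (alice #4, bob #7) → rm-legacy (alice #6, bob #8) → bump-deps (alice #9, bob #9) → hotfix (alice #12, bob #10) gives a common subsequence of length 6. The LCS DP gives dp[12][10] = 6, so this is optimal.

6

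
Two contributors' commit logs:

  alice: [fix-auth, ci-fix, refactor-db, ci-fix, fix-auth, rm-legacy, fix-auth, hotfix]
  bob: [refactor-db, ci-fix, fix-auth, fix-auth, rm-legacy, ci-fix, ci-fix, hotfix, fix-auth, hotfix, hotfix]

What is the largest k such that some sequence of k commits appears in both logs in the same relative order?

6

Match refactor-db (alice #3, bob #1) → ci-fix (alice #4, bob #2) → fix-auth (alice #5, bob #4) → rm-legacy (alice #6, bob #5) → fix-auth (alice #7, bob #9) → hotfix (alice #8, bob #11) — 6 commits in the same relative order in both. The LCS DP gives dp[8][11] = 6, so this is optimal.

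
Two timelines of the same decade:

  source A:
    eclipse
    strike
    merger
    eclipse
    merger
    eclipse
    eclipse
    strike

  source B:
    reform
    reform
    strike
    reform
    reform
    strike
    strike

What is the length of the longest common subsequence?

2

Pick strike at source A[2]=source B[6]; then strike at source A[8]=source B[7]; all 2 events appear in both, in order, and the DP table's final entry dp[8][7] is also 2, so no common subsequence is longer.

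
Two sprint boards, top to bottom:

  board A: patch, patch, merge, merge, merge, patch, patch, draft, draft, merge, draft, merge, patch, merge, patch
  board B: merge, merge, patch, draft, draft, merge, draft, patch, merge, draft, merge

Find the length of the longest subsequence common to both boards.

Match merge at board A[4]=board B[1]; then merge at board A[5]=board B[2]; then patch at board A[7]=board B[3]; then draft at board A[8]=board B[4]; then draft at board A[9]=board B[5]; then merge at board A[10]=board B[6]; then draft at board A[11]=board B[7]; then merge at board A[12]=board B[9]; then merge at board A[14]=board B[11] — 9 tasks in the same relative order in both. dp[15][11] = 9 confirms this is the maximum.

9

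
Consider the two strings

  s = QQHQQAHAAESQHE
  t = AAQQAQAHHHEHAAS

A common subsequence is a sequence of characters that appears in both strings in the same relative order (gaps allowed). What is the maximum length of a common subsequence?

Match Q at s[1]=t[3], then Q at s[2]=t[4], then Q at s[5]=t[6], then A at s[6]=t[7], then H at s[7]=t[12], then A at s[8]=t[13], then A at s[9]=t[14], then S at s[11]=t[15] — 8 characters in the same relative order in both. dp[14][15] = 8 confirms this is the maximum.

8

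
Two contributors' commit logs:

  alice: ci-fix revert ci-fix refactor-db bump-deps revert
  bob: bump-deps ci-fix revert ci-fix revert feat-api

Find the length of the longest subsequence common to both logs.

Pick ci-fix (alice #1, bob #2), revert (alice #2, bob #3), ci-fix (alice #3, bob #4), revert (alice #6, bob #5); all 4 commits appear in both, in order, and the DP table's final entry dp[6][6] is also 4, so no common subsequence is longer.

4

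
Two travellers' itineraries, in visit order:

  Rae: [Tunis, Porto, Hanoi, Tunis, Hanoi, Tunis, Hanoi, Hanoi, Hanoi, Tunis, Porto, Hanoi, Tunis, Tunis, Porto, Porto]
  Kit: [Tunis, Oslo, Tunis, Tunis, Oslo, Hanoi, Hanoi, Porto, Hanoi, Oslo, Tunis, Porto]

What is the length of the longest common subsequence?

9

One common subsequence of length 9: Tunis at Rae[1]=Kit[1]; then Tunis at Rae[4]=Kit[3]; then Tunis at Rae[6]=Kit[4]; then Hanoi at Rae[8]=Kit[6]; then Hanoi at Rae[9]=Kit[7]; then Porto at Rae[11]=Kit[8]; then Hanoi at Rae[12]=Kit[9]; then Tunis at Rae[14]=Kit[11]; then Porto at Rae[16]=Kit[12]. dp[16][12] = 9 confirms this is the maximum.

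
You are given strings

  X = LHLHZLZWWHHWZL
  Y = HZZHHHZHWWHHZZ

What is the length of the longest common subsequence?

Pick H at X[2]=Y[5] → H at X[4]=Y[6] → Z at X[5]=Y[7] → W at X[8]=Y[9] → W at X[9]=Y[10] → H at X[10]=Y[11] → H at X[11]=Y[12] → Z at X[13]=Y[14]; all 8 characters appear in both, in order. Since dp[14][14] = 8, nothing longer is possible.

8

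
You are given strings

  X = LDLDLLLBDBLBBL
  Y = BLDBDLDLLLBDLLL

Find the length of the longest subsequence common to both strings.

11

One common subsequence of length 11: L at X[1]=Y[2], D at X[2]=Y[5], L at X[3]=Y[6], D at X[4]=Y[7], L at X[5]=Y[8], L at X[6]=Y[9], L at X[7]=Y[10], B at X[8]=Y[11], D at X[9]=Y[12], L at X[11]=Y[14], L at X[14]=Y[15], and the DP table's final entry dp[14][15] is also 11, so no common subsequence is longer.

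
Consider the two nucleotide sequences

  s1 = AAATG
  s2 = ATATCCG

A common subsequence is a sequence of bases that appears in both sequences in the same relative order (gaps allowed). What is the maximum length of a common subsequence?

4

Let dp[i][j] be the LCS length of the first i bases of s1 and the first j bases of s2. dp[i][j] = dp[i-1][j-1]+1 when the i-th and j-th bases match, else max(dp[i-1][j], dp[i][j-1]).
    ·  A  T  A  T  C  C  G
 ·  0  0  0  0  0  0  0  0
 A  0  1  1  1  1  1  1  1
 A  0  1  1  2  2  2  2  2
 A  0  1  1  2  2  2  2  2
 T  0  1  2  2  3  3  3  3
 G  0  1  2  2  3  3  3  4
dp[5][7] = 4. One LCS (by backtracking along matches): AATG.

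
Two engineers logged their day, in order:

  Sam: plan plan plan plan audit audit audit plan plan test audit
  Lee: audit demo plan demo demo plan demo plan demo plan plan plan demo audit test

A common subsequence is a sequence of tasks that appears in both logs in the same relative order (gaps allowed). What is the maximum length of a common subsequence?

7

Taking plan at Sam[1]=Lee[3]; then plan at Sam[2]=Lee[6]; then plan at Sam[3]=Lee[8]; then plan at Sam[4]=Lee[10]; then plan at Sam[8]=Lee[11]; then plan at Sam[9]=Lee[12]; then test at Sam[10]=Lee[15] gives a common subsequence of length 7. dp[11][15] = 7 confirms this is the maximum.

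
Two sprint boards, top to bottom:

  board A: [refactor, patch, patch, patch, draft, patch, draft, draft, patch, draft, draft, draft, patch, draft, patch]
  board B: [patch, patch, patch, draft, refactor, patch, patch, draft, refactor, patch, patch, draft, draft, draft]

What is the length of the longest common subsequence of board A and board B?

10

Match patch (board A #2, board B #1), patch (board A #3, board B #2), patch (board A #4, board B #3), draft (board A #5, board B #4), patch (board A #6, board B #7), draft (board A #7, board B #8), patch (board A #9, board B #11), draft (board A #11, board B #12), draft (board A #12, board B #13), draft (board A #14, board B #14) — 10 tasks in the same relative order in both, and the DP table's final entry dp[15][14] is also 10, so no common subsequence is longer.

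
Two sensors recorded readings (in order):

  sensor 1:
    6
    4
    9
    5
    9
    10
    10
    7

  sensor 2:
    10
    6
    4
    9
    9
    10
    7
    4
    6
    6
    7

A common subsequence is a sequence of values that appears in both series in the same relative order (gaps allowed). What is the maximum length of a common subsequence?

6

Let dp[i][j] be the LCS length of the first i values of sensor 1 and the first j values of sensor 2. dp[i][j] = dp[i-1][j-1]+1 when the i-th and j-th values match, else max(dp[i-1][j], dp[i][j-1]).
    · 10  6  4  9  9 10  7  4  6  6  7
 ·  0  0  0  0  0  0  0  0  0  0  0  0
 6  0  0  1  1  1  1  1  1  1  1  1  1
 4  0  0  1  2  2  2  2  2  2  2  2  2
 9  0  0  1  2  3  3  3  3  3  3  3  3
 5  0  0  1  2  3  3  3  3  3  3  3  3
 9  0  0  1  2  3  4  4  4  4  4  4  4
10  0  1  1  2  3  4  5  5  5  5  5  5
10  0  1  1  2  3  4  5  5  5  5  5  5
 7  0  1  1  2  3  4  5  6  6  6  6  6
dp[8][11] = 6. One LCS (by backtracking along matches): 6, 4, 9, 9, 10, 7.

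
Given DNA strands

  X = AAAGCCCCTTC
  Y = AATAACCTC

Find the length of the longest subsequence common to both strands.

7

Let dp[i][j] be the LCS length of the first i bases of X and the first j bases of Y. dp[i][j] = dp[i-1][j-1]+1 when the i-th and j-th bases match, else max(dp[i-1][j], dp[i][j-1]).
    ·  A  A  T  A  A  C  C  T  C
 ·  0  0  0  0  0  0  0  0  0  0
 A  0  1  1  1  1  1  1  1  1  1
 A  0  1  2  2  2  2  2  2  2  2
 A  0  1  2  2  3  3  3  3  3  3
 G  0  1  2  2  3  3  3  3  3  3
 C  0  1  2  2  3  3  4  4  4  4
 C  0  1  2  2  3  3  4  5  5  5
 C  0  1  2  2  3  3  4  5  5  6
 C  0  1  2  2  3  3  4  5  5  6
 T  0  1  2  3  3  3  4  5  6  6
 T  0  1  2  3  3  3  4  5  6  6
 C  0  1  2  3  3  3  4  5  6  7
dp[11][9] = 7. One LCS (by backtracking along matches): AAACCTC.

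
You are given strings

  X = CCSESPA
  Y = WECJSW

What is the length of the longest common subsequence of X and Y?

Taking C at X[1]=Y[3], S at X[3]=Y[5] gives a common subsequence of length 2. Since dp[7][6] = 2, nothing longer is possible.

2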